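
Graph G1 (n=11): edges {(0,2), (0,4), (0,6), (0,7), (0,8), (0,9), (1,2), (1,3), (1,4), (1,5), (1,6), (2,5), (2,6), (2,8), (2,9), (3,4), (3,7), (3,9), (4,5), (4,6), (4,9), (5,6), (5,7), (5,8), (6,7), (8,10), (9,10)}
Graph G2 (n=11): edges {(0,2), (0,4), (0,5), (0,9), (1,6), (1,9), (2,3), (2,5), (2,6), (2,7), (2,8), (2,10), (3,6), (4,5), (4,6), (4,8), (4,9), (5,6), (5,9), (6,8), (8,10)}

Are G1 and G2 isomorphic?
No, not isomorphic

The graphs are NOT isomorphic.

Degrees in G1: deg(0)=6, deg(1)=5, deg(2)=6, deg(3)=4, deg(4)=6, deg(5)=6, deg(6)=6, deg(7)=4, deg(8)=4, deg(9)=5, deg(10)=2.
Sorted degree sequence of G1: [6, 6, 6, 6, 6, 5, 5, 4, 4, 4, 2].
Degrees in G2: deg(0)=4, deg(1)=2, deg(2)=7, deg(3)=2, deg(4)=5, deg(5)=5, deg(6)=6, deg(7)=1, deg(8)=4, deg(9)=4, deg(10)=2.
Sorted degree sequence of G2: [7, 6, 5, 5, 4, 4, 4, 2, 2, 2, 1].
The (sorted) degree sequence is an isomorphism invariant, so since G1 and G2 have different degree sequences they cannot be isomorphic.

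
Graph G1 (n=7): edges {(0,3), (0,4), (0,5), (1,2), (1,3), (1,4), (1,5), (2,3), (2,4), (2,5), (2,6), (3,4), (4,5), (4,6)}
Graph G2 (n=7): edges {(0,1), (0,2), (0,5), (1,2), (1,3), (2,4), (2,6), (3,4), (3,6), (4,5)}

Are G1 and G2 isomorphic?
No, not isomorphic

The graphs are NOT isomorphic.

Counting triangles (3-cliques): G1 has 10, G2 has 1.
Triangle count is an isomorphism invariant, so differing triangle counts rule out isomorphism.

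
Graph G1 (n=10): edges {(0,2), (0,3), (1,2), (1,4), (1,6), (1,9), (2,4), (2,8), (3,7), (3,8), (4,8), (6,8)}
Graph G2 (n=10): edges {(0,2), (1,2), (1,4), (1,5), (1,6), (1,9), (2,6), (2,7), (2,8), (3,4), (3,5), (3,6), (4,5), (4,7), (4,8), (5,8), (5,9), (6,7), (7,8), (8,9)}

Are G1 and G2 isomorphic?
No, not isomorphic

The graphs are NOT isomorphic.

Counting triangles (3-cliques): G1 has 2, G2 has 9.
Triangle count is an isomorphism invariant, so differing triangle counts rule out isomorphism.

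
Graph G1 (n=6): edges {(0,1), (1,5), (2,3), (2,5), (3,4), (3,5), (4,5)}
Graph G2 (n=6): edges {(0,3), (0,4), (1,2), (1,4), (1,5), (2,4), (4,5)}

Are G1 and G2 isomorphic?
Yes, isomorphic

The graphs are isomorphic.
One valid mapping φ: V(G1) → V(G2): 0→3, 1→0, 2→5, 3→1, 4→2, 5→4

Verify φ preserves adjacency — for each edge of G1, its image is an edge of G2:
  (0,1) → (φ(0),φ(1)) = (0,3) ∈ E(G2) ✓
  (1,5) → (φ(1),φ(5)) = (0,4) ∈ E(G2) ✓
  (2,3) → (φ(2),φ(3)) = (1,5) ∈ E(G2) ✓
  (2,5) → (φ(2),φ(5)) = (4,5) ∈ E(G2) ✓
  (3,4) → (φ(3),φ(4)) = (1,2) ∈ E(G2) ✓
  (3,5) → (φ(3),φ(5)) = (1,4) ∈ E(G2) ✓
  (4,5) → (φ(4),φ(5)) = (2,4) ∈ E(G2) ✓
All 7 edges of G1 map to edges of G2, and |E(G1)| = |E(G2)| = 7, so φ is a bijection on edges as well as vertices. Hence G1 ≅ G2.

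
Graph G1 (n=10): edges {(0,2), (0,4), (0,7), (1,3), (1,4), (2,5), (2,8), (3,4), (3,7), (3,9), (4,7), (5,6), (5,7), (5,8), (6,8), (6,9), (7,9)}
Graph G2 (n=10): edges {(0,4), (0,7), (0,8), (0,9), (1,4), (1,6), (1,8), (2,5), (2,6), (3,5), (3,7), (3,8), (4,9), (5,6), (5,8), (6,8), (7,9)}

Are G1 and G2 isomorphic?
Yes, isomorphic

The graphs are isomorphic.
One valid mapping φ: V(G1) → V(G2): 0→3, 1→2, 2→7, 3→6, 4→5, 5→0, 6→4, 7→8, 8→9, 9→1

Verify φ preserves adjacency — for each edge of G1, its image is an edge of G2:
  (0,2) → (φ(0),φ(2)) = (3,7) ∈ E(G2) ✓
  (0,4) → (φ(0),φ(4)) = (3,5) ∈ E(G2) ✓
  (0,7) → (φ(0),φ(7)) = (3,8) ∈ E(G2) ✓
  (1,3) → (φ(1),φ(3)) = (2,6) ∈ E(G2) ✓
  (1,4) → (φ(1),φ(4)) = (2,5) ∈ E(G2) ✓
  (2,5) → (φ(2),φ(5)) = (0,7) ∈ E(G2) ✓
  (2,8) → (φ(2),φ(8)) = (7,9) ∈ E(G2) ✓
  (3,4) → (φ(3),φ(4)) = (5,6) ∈ E(G2) ✓
  (3,7) → (φ(3),φ(7)) = (6,8) ∈ E(G2) ✓
  (3,9) → (φ(3),φ(9)) = (1,6) ∈ E(G2) ✓
  (4,7) → (φ(4),φ(7)) = (5,8) ∈ E(G2) ✓
  (5,6) → (φ(5),φ(6)) = (0,4) ∈ E(G2) ✓
  (5,7) → (φ(5),φ(7)) = (0,8) ∈ E(G2) ✓
  (5,8) → (φ(5),φ(8)) = (0,9) ∈ E(G2) ✓
  (6,8) → (φ(6),φ(8)) = (4,9) ∈ E(G2) ✓
  (6,9) → (φ(6),φ(9)) = (1,4) ∈ E(G2) ✓
  (7,9) → (φ(7),φ(9)) = (1,8) ∈ E(G2) ✓
All 17 edges of G1 map to edges of G2, and |E(G1)| = |E(G2)| = 17, so φ is a bijection on edges as well as vertices. Hence G1 ≅ G2.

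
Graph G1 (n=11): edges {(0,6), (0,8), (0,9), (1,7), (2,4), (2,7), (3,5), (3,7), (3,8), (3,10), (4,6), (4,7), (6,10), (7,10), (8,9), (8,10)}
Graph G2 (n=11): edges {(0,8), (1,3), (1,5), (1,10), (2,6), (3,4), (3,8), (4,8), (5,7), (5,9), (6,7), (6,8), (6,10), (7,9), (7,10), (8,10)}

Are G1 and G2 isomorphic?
Yes, isomorphic

The graphs are isomorphic.
One valid mapping φ: V(G1) → V(G2): 0→5, 1→0, 2→4, 3→6, 4→3, 5→2, 6→1, 7→8, 8→7, 9→9, 10→10

Verify φ preserves adjacency — for each edge of G1, its image is an edge of G2:
  (0,6) → (φ(0),φ(6)) = (1,5) ∈ E(G2) ✓
  (0,8) → (φ(0),φ(8)) = (5,7) ∈ E(G2) ✓
  (0,9) → (φ(0),φ(9)) = (5,9) ∈ E(G2) ✓
  (1,7) → (φ(1),φ(7)) = (0,8) ∈ E(G2) ✓
  (2,4) → (φ(2),φ(4)) = (3,4) ∈ E(G2) ✓
  (2,7) → (φ(2),φ(7)) = (4,8) ∈ E(G2) ✓
  (3,5) → (φ(3),φ(5)) = (2,6) ∈ E(G2) ✓
  (3,7) → (φ(3),φ(7)) = (6,8) ∈ E(G2) ✓
  (3,8) → (φ(3),φ(8)) = (6,7) ∈ E(G2) ✓
  (3,10) → (φ(3),φ(10)) = (6,10) ∈ E(G2) ✓
  (4,6) → (φ(4),φ(6)) = (1,3) ∈ E(G2) ✓
  (4,7) → (φ(4),φ(7)) = (3,8) ∈ E(G2) ✓
  (6,10) → (φ(6),φ(10)) = (1,10) ∈ E(G2) ✓
  (7,10) → (φ(7),φ(10)) = (8,10) ∈ E(G2) ✓
  (8,9) → (φ(8),φ(9)) = (7,9) ∈ E(G2) ✓
  (8,10) → (φ(8),φ(10)) = (7,10) ∈ E(G2) ✓
All 16 edges of G1 map to edges of G2, and |E(G1)| = |E(G2)| = 16, so φ is a bijection on edges as well as vertices. Hence G1 ≅ G2.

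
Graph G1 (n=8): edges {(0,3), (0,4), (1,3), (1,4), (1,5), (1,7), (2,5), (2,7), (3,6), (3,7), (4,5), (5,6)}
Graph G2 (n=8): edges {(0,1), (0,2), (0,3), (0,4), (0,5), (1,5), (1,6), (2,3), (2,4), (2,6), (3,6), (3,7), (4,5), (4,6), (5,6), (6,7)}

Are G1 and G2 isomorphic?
No, not isomorphic

The graphs are NOT isomorphic.

Counting triangles (3-cliques): G1 has 2, G2 has 9.
Triangle count is an isomorphism invariant, so differing triangle counts rule out isomorphism.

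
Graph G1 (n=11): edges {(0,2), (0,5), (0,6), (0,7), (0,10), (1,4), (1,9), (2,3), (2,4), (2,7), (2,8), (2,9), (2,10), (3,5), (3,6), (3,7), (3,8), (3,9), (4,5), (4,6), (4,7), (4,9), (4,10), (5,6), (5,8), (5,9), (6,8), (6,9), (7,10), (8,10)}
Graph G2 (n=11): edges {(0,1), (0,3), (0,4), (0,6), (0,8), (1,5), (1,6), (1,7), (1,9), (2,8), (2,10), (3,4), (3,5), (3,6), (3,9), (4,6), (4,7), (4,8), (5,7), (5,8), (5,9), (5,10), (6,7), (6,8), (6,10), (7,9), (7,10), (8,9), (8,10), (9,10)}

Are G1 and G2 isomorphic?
Yes, isomorphic

The graphs are isomorphic.
One valid mapping φ: V(G1) → V(G2): 0→3, 1→2, 2→6, 3→7, 4→8, 5→5, 6→9, 7→4, 8→1, 9→10, 10→0

Verify φ preserves adjacency — for each edge of G1, its image is an edge of G2:
  (0,2) → (φ(0),φ(2)) = (3,6) ∈ E(G2) ✓
  (0,5) → (φ(0),φ(5)) = (3,5) ∈ E(G2) ✓
  (0,6) → (φ(0),φ(6)) = (3,9) ∈ E(G2) ✓
  (0,7) → (φ(0),φ(7)) = (3,4) ∈ E(G2) ✓
  (0,10) → (φ(0),φ(10)) = (0,3) ∈ E(G2) ✓
  (1,4) → (φ(1),φ(4)) = (2,8) ∈ E(G2) ✓
  (1,9) → (φ(1),φ(9)) = (2,10) ∈ E(G2) ✓
  (2,3) → (φ(2),φ(3)) = (6,7) ∈ E(G2) ✓
  (2,4) → (φ(2),φ(4)) = (6,8) ∈ E(G2) ✓
  (2,7) → (φ(2),φ(7)) = (4,6) ∈ E(G2) ✓
  (2,8) → (φ(2),φ(8)) = (1,6) ∈ E(G2) ✓
  (2,9) → (φ(2),φ(9)) = (6,10) ∈ E(G2) ✓
  (2,10) → (φ(2),φ(10)) = (0,6) ∈ E(G2) ✓
  (3,5) → (φ(3),φ(5)) = (5,7) ∈ E(G2) ✓
  (3,6) → (φ(3),φ(6)) = (7,9) ∈ E(G2) ✓
  (3,7) → (φ(3),φ(7)) = (4,7) ∈ E(G2) ✓
  (3,8) → (φ(3),φ(8)) = (1,7) ∈ E(G2) ✓
  (3,9) → (φ(3),φ(9)) = (7,10) ∈ E(G2) ✓
  (4,5) → (φ(4),φ(5)) = (5,8) ∈ E(G2) ✓
  (4,6) → (φ(4),φ(6)) = (8,9) ∈ E(G2) ✓
  (4,7) → (φ(4),φ(7)) = (4,8) ∈ E(G2) ✓
  (4,9) → (φ(4),φ(9)) = (8,10) ∈ E(G2) ✓
  (4,10) → (φ(4),φ(10)) = (0,8) ∈ E(G2) ✓
  (5,6) → (φ(5),φ(6)) = (5,9) ∈ E(G2) ✓
  (5,8) → (φ(5),φ(8)) = (1,5) ∈ E(G2) ✓
  (5,9) → (φ(5),φ(9)) = (5,10) ∈ E(G2) ✓
  (6,8) → (φ(6),φ(8)) = (1,9) ∈ E(G2) ✓
  (6,9) → (φ(6),φ(9)) = (9,10) ∈ E(G2) ✓
  (7,10) → (φ(7),φ(10)) = (0,4) ∈ E(G2) ✓
  (8,10) → (φ(8),φ(10)) = (0,1) ∈ E(G2) ✓
All 30 edges of G1 map to edges of G2, and |E(G1)| = |E(G2)| = 30, so φ is a bijection on edges as well as vertices. Hence G1 ≅ G2.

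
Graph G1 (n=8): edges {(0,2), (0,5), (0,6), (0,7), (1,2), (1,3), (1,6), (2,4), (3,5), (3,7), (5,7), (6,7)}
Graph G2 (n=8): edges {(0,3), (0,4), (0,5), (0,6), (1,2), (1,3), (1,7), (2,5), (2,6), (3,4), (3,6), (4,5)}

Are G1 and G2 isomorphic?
Yes, isomorphic

The graphs are isomorphic.
One valid mapping φ: V(G1) → V(G2): 0→3, 1→2, 2→1, 3→5, 4→7, 5→4, 6→6, 7→0

Verify φ preserves adjacency — for each edge of G1, its image is an edge of G2:
  (0,2) → (φ(0),φ(2)) = (1,3) ∈ E(G2) ✓
  (0,5) → (φ(0),φ(5)) = (3,4) ∈ E(G2) ✓
  (0,6) → (φ(0),φ(6)) = (3,6) ∈ E(G2) ✓
  (0,7) → (φ(0),φ(7)) = (0,3) ∈ E(G2) ✓
  (1,2) → (φ(1),φ(2)) = (1,2) ∈ E(G2) ✓
  (1,3) → (φ(1),φ(3)) = (2,5) ∈ E(G2) ✓
  (1,6) → (φ(1),φ(6)) = (2,6) ∈ E(G2) ✓
  (2,4) → (φ(2),φ(4)) = (1,7) ∈ E(G2) ✓
  (3,5) → (φ(3),φ(5)) = (4,5) ∈ E(G2) ✓
  (3,7) → (φ(3),φ(7)) = (0,5) ∈ E(G2) ✓
  (5,7) → (φ(5),φ(7)) = (0,4) ∈ E(G2) ✓
  (6,7) → (φ(6),φ(7)) = (0,6) ∈ E(G2) ✓
All 12 edges of G1 map to edges of G2, and |E(G1)| = |E(G2)| = 12, so φ is a bijection on edges as well as vertices. Hence G1 ≅ G2.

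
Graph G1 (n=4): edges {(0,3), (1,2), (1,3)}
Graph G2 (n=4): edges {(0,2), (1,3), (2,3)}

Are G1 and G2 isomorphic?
Yes, isomorphic

The graphs are isomorphic.
One valid mapping φ: V(G1) → V(G2): 0→0, 1→3, 2→1, 3→2

Verify φ preserves adjacency — for each edge of G1, its image is an edge of G2:
  (0,3) → (φ(0),φ(3)) = (0,2) ∈ E(G2) ✓
  (1,2) → (φ(1),φ(2)) = (1,3) ∈ E(G2) ✓
  (1,3) → (φ(1),φ(3)) = (2,3) ∈ E(G2) ✓
All 3 edges of G1 map to edges of G2, and |E(G1)| = |E(G2)| = 3, so φ is a bijection on edges as well as vertices. Hence G1 ≅ G2.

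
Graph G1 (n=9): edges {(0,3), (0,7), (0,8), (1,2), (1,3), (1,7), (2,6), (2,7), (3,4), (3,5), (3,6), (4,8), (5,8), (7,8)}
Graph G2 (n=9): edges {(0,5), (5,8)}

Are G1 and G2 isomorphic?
No, not isomorphic

The graphs are NOT isomorphic.

Connected components of G1: 1 component(s) with vertex sets [[0, 1, 2, 3, 4, 5, 6, 7, 8]], sizes [9].
Connected components of G2: 7 component(s) with vertex sets [[1], [2], [3], [4], [6], [7], [0, 5, 8]], sizes [1, 1, 1, 1, 1, 1, 3].
The number of connected components (and the multiset of component sizes) is an isomorphism invariant — an isomorphism maps each component of G1 bijectively onto a component of G2. Since G1 has 1 component(s) and G2 has 7, they cannot be isomorphic.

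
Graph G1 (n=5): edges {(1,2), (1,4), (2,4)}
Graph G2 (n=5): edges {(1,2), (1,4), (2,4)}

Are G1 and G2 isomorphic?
Yes, isomorphic

The graphs are isomorphic.
One valid mapping φ: V(G1) → V(G2): 0→3, 1→4, 2→2, 3→0, 4→1

Verify φ preserves adjacency — for each edge of G1, its image is an edge of G2:
  (1,2) → (φ(1),φ(2)) = (2,4) ∈ E(G2) ✓
  (1,4) → (φ(1),φ(4)) = (1,4) ∈ E(G2) ✓
  (2,4) → (φ(2),φ(4)) = (1,2) ∈ E(G2) ✓
All 3 edges of G1 map to edges of G2, and |E(G1)| = |E(G2)| = 3, so φ is a bijection on edges as well as vertices. Hence G1 ≅ G2.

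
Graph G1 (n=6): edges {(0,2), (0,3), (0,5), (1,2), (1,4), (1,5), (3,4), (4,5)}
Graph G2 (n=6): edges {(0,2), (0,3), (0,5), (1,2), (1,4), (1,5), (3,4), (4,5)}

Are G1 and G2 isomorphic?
Yes, isomorphic

The graphs are isomorphic.
One valid mapping φ: V(G1) → V(G2): 0→0, 1→1, 2→2, 3→3, 4→4, 5→5

Verify φ preserves adjacency — for each edge of G1, its image is an edge of G2:
  (0,2) → (φ(0),φ(2)) = (0,2) ∈ E(G2) ✓
  (0,3) → (φ(0),φ(3)) = (0,3) ∈ E(G2) ✓
  (0,5) → (φ(0),φ(5)) = (0,5) ∈ E(G2) ✓
  (1,2) → (φ(1),φ(2)) = (1,2) ∈ E(G2) ✓
  (1,4) → (φ(1),φ(4)) = (1,4) ∈ E(G2) ✓
  (1,5) → (φ(1),φ(5)) = (1,5) ∈ E(G2) ✓
  (3,4) → (φ(3),φ(4)) = (3,4) ∈ E(G2) ✓
  (4,5) → (φ(4),φ(5)) = (4,5) ∈ E(G2) ✓
All 8 edges of G1 map to edges of G2, and |E(G1)| = |E(G2)| = 8, so φ is a bijection on edges as well as vertices. Hence G1 ≅ G2.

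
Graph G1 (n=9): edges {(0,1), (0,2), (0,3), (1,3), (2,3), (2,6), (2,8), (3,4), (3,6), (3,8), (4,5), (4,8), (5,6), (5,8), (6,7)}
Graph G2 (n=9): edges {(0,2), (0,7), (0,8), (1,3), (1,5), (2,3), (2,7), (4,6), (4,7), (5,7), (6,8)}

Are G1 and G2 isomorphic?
No, not isomorphic

The graphs are NOT isomorphic.

Degrees in G1: deg(0)=3, deg(1)=2, deg(2)=4, deg(3)=6, deg(4)=3, deg(5)=3, deg(6)=4, deg(7)=1, deg(8)=4.
Sorted degree sequence of G1: [6, 4, 4, 4, 3, 3, 3, 2, 1].
Degrees in G2: deg(0)=3, deg(1)=2, deg(2)=3, deg(3)=2, deg(4)=2, deg(5)=2, deg(6)=2, deg(7)=4, deg(8)=2.
Sorted degree sequence of G2: [4, 3, 3, 2, 2, 2, 2, 2, 2].
The (sorted) degree sequence is an isomorphism invariant, so since G1 and G2 have different degree sequences they cannot be isomorphic.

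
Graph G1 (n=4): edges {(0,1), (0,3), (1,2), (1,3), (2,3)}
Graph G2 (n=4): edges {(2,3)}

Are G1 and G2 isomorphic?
No, not isomorphic

The graphs are NOT isomorphic.

Degrees in G1: deg(0)=2, deg(1)=3, deg(2)=2, deg(3)=3.
Sorted degree sequence of G1: [3, 3, 2, 2].
Degrees in G2: deg(0)=0, deg(1)=0, deg(2)=1, deg(3)=1.
Sorted degree sequence of G2: [1, 1, 0, 0].
The (sorted) degree sequence is an isomorphism invariant, so since G1 and G2 have different degree sequences they cannot be isomorphic.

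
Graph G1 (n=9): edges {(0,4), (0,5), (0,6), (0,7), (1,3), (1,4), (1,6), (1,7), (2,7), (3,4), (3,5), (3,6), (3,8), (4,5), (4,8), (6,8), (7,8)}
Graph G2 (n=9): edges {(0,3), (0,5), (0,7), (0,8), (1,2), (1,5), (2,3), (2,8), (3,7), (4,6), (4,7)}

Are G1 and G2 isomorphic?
No, not isomorphic

The graphs are NOT isomorphic.

Degrees in G1: deg(0)=4, deg(1)=4, deg(2)=1, deg(3)=5, deg(4)=5, deg(5)=3, deg(6)=4, deg(7)=4, deg(8)=4.
Sorted degree sequence of G1: [5, 5, 4, 4, 4, 4, 4, 3, 1].
Degrees in G2: deg(0)=4, deg(1)=2, deg(2)=3, deg(3)=3, deg(4)=2, deg(5)=2, deg(6)=1, deg(7)=3, deg(8)=2.
Sorted degree sequence of G2: [4, 3, 3, 3, 2, 2, 2, 2, 1].
The (sorted) degree sequence is an isomorphism invariant, so since G1 and G2 have different degree sequences they cannot be isomorphic.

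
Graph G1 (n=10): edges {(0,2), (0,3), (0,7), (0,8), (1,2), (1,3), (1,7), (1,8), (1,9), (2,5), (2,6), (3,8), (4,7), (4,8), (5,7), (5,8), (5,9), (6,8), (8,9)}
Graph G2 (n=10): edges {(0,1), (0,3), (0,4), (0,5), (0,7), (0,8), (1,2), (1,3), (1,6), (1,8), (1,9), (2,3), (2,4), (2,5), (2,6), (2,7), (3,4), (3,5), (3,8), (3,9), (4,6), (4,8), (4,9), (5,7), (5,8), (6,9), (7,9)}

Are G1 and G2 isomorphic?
No, not isomorphic

The graphs are NOT isomorphic.

Counting triangles (3-cliques): G1 has 4, G2 has 21.
Triangle count is an isomorphism invariant, so differing triangle counts rule out isomorphism.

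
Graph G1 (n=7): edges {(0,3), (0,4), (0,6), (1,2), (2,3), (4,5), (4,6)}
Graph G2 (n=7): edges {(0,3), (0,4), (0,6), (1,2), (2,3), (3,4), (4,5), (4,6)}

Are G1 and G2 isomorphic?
No, not isomorphic

The graphs are NOT isomorphic.

Counting edges: G1 has 7 edge(s); G2 has 8 edge(s).
Edge count is an isomorphism invariant (a bijection on vertices induces a bijection on edges), so differing edge counts rule out isomorphism.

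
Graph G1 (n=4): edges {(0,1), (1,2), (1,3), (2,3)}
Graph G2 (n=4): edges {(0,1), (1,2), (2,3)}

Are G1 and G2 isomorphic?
No, not isomorphic

The graphs are NOT isomorphic.

Counting triangles (3-cliques): G1 has 1, G2 has 0.
Triangle count is an isomorphism invariant, so differing triangle counts rule out isomorphism.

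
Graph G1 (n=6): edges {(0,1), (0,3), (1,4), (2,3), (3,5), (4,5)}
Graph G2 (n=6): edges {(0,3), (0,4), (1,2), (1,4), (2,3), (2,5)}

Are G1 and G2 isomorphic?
Yes, isomorphic

The graphs are isomorphic.
One valid mapping φ: V(G1) → V(G2): 0→3, 1→0, 2→5, 3→2, 4→4, 5→1

Verify φ preserves adjacency — for each edge of G1, its image is an edge of G2:
  (0,1) → (φ(0),φ(1)) = (0,3) ∈ E(G2) ✓
  (0,3) → (φ(0),φ(3)) = (2,3) ∈ E(G2) ✓
  (1,4) → (φ(1),φ(4)) = (0,4) ∈ E(G2) ✓
  (2,3) → (φ(2),φ(3)) = (2,5) ∈ E(G2) ✓
  (3,5) → (φ(3),φ(5)) = (1,2) ∈ E(G2) ✓
  (4,5) → (φ(4),φ(5)) = (1,4) ∈ E(G2) ✓
All 6 edges of G1 map to edges of G2, and |E(G1)| = |E(G2)| = 6, so φ is a bijection on edges as well as vertices. Hence G1 ≅ G2.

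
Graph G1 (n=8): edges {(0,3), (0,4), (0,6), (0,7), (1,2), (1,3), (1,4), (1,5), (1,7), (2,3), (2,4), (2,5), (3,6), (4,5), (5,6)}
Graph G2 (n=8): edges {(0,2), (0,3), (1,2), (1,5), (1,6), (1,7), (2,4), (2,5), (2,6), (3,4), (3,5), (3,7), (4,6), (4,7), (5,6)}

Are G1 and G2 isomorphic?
Yes, isomorphic

The graphs are isomorphic.
One valid mapping φ: V(G1) → V(G2): 0→3, 1→2, 2→6, 3→4, 4→5, 5→1, 6→7, 7→0

Verify φ preserves adjacency — for each edge of G1, its image is an edge of G2:
  (0,3) → (φ(0),φ(3)) = (3,4) ∈ E(G2) ✓
  (0,4) → (φ(0),φ(4)) = (3,5) ∈ E(G2) ✓
  (0,6) → (φ(0),φ(6)) = (3,7) ∈ E(G2) ✓
  (0,7) → (φ(0),φ(7)) = (0,3) ∈ E(G2) ✓
  (1,2) → (φ(1),φ(2)) = (2,6) ∈ E(G2) ✓
  (1,3) → (φ(1),φ(3)) = (2,4) ∈ E(G2) ✓
  (1,4) → (φ(1),φ(4)) = (2,5) ∈ E(G2) ✓
  (1,5) → (φ(1),φ(5)) = (1,2) ∈ E(G2) ✓
  (1,7) → (φ(1),φ(7)) = (0,2) ∈ E(G2) ✓
  (2,3) → (φ(2),φ(3)) = (4,6) ∈ E(G2) ✓
  (2,4) → (φ(2),φ(4)) = (5,6) ∈ E(G2) ✓
  (2,5) → (φ(2),φ(5)) = (1,6) ∈ E(G2) ✓
  (3,6) → (φ(3),φ(6)) = (4,7) ∈ E(G2) ✓
  (4,5) → (φ(4),φ(5)) = (1,5) ∈ E(G2) ✓
  (5,6) → (φ(5),φ(6)) = (1,7) ∈ E(G2) ✓
All 15 edges of G1 map to edges of G2, and |E(G1)| = |E(G2)| = 15, so φ is a bijection on edges as well as vertices. Hence G1 ≅ G2.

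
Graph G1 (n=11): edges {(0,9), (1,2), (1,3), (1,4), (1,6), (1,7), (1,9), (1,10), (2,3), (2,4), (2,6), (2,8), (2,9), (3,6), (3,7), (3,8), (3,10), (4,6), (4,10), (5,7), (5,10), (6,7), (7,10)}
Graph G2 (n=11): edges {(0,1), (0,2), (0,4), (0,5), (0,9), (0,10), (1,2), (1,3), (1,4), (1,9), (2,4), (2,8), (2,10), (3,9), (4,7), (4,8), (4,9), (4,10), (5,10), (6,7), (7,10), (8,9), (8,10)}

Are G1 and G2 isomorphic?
Yes, isomorphic

The graphs are isomorphic.
One valid mapping φ: V(G1) → V(G2): 0→6, 1→4, 2→10, 3→0, 4→8, 5→3, 6→2, 7→1, 8→5, 9→7, 10→9

Verify φ preserves adjacency — for each edge of G1, its image is an edge of G2:
  (0,9) → (φ(0),φ(9)) = (6,7) ∈ E(G2) ✓
  (1,2) → (φ(1),φ(2)) = (4,10) ∈ E(G2) ✓
  (1,3) → (φ(1),φ(3)) = (0,4) ∈ E(G2) ✓
  (1,4) → (φ(1),φ(4)) = (4,8) ∈ E(G2) ✓
  (1,6) → (φ(1),φ(6)) = (2,4) ∈ E(G2) ✓
  (1,7) → (φ(1),φ(7)) = (1,4) ∈ E(G2) ✓
  (1,9) → (φ(1),φ(9)) = (4,7) ∈ E(G2) ✓
  (1,10) → (φ(1),φ(10)) = (4,9) ∈ E(G2) ✓
  (2,3) → (φ(2),φ(3)) = (0,10) ∈ E(G2) ✓
  (2,4) → (φ(2),φ(4)) = (8,10) ∈ E(G2) ✓
  (2,6) → (φ(2),φ(6)) = (2,10) ∈ E(G2) ✓
  (2,8) → (φ(2),φ(8)) = (5,10) ∈ E(G2) ✓
  (2,9) → (φ(2),φ(9)) = (7,10) ∈ E(G2) ✓
  (3,6) → (φ(3),φ(6)) = (0,2) ∈ E(G2) ✓
  (3,7) → (φ(3),φ(7)) = (0,1) ∈ E(G2) ✓
  (3,8) → (φ(3),φ(8)) = (0,5) ∈ E(G2) ✓
  (3,10) → (φ(3),φ(10)) = (0,9) ∈ E(G2) ✓
  (4,6) → (φ(4),φ(6)) = (2,8) ∈ E(G2) ✓
  (4,10) → (φ(4),φ(10)) = (8,9) ∈ E(G2) ✓
  (5,7) → (φ(5),φ(7)) = (1,3) ∈ E(G2) ✓
  (5,10) → (φ(5),φ(10)) = (3,9) ∈ E(G2) ✓
  (6,7) → (φ(6),φ(7)) = (1,2) ∈ E(G2) ✓
  (7,10) → (φ(7),φ(10)) = (1,9) ∈ E(G2) ✓
All 23 edges of G1 map to edges of G2, and |E(G1)| = |E(G2)| = 23, so φ is a bijection on edges as well as vertices. Hence G1 ≅ G2.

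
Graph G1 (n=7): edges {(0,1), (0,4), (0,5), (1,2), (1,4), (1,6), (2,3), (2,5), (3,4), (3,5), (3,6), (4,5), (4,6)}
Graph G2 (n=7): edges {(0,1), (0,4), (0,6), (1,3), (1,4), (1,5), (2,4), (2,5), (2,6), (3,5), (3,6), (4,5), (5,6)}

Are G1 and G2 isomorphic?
Yes, isomorphic

The graphs are isomorphic.
One valid mapping φ: V(G1) → V(G2): 0→3, 1→6, 2→0, 3→4, 4→5, 5→1, 6→2

Verify φ preserves adjacency — for each edge of G1, its image is an edge of G2:
  (0,1) → (φ(0),φ(1)) = (3,6) ∈ E(G2) ✓
  (0,4) → (φ(0),φ(4)) = (3,5) ∈ E(G2) ✓
  (0,5) → (φ(0),φ(5)) = (1,3) ∈ E(G2) ✓
  (1,2) → (φ(1),φ(2)) = (0,6) ∈ E(G2) ✓
  (1,4) → (φ(1),φ(4)) = (5,6) ∈ E(G2) ✓
  (1,6) → (φ(1),φ(6)) = (2,6) ∈ E(G2) ✓
  (2,3) → (φ(2),φ(3)) = (0,4) ∈ E(G2) ✓
  (2,5) → (φ(2),φ(5)) = (0,1) ∈ E(G2) ✓
  (3,4) → (φ(3),φ(4)) = (4,5) ∈ E(G2) ✓
  (3,5) → (φ(3),φ(5)) = (1,4) ∈ E(G2) ✓
  (3,6) → (φ(3),φ(6)) = (2,4) ∈ E(G2) ✓
  (4,5) → (φ(4),φ(5)) = (1,5) ∈ E(G2) ✓
  (4,6) → (φ(4),φ(6)) = (2,5) ∈ E(G2) ✓
All 13 edges of G1 map to edges of G2, and |E(G1)| = |E(G2)| = 13, so φ is a bijection on edges as well as vertices. Hence G1 ≅ G2.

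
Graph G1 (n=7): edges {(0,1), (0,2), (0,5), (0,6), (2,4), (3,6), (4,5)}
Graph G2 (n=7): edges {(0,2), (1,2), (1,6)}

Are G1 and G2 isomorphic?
No, not isomorphic

The graphs are NOT isomorphic.

Connected components of G1: 1 component(s) with vertex sets [[0, 1, 2, 3, 4, 5, 6]], sizes [7].
Connected components of G2: 4 component(s) with vertex sets [[3], [4], [5], [0, 1, 2, 6]], sizes [1, 1, 1, 4].
The number of connected components (and the multiset of component sizes) is an isomorphism invariant — an isomorphism maps each component of G1 bijectively onto a component of G2. Since G1 has 1 component(s) and G2 has 4, they cannot be isomorphic.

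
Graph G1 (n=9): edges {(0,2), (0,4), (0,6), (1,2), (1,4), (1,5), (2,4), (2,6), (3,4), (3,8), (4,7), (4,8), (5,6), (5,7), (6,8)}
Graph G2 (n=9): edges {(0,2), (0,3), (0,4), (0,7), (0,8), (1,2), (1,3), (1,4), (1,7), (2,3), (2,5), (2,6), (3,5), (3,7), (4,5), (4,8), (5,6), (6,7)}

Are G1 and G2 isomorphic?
No, not isomorphic

The graphs are NOT isomorphic.

Degrees in G1: deg(0)=3, deg(1)=3, deg(2)=4, deg(3)=2, deg(4)=6, deg(5)=3, deg(6)=4, deg(7)=2, deg(8)=3.
Sorted degree sequence of G1: [6, 4, 4, 3, 3, 3, 3, 2, 2].
Degrees in G2: deg(0)=5, deg(1)=4, deg(2)=5, deg(3)=5, deg(4)=4, deg(5)=4, deg(6)=3, deg(7)=4, deg(8)=2.
Sorted degree sequence of G2: [5, 5, 5, 4, 4, 4, 4, 3, 2].
The (sorted) degree sequence is an isomorphism invariant, so since G1 and G2 have different degree sequences they cannot be isomorphic.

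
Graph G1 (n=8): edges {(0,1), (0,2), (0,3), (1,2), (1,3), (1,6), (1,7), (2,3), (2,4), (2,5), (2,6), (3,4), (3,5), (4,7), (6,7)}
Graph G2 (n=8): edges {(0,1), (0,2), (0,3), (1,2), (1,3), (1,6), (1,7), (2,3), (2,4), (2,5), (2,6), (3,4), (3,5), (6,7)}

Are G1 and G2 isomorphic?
No, not isomorphic

The graphs are NOT isomorphic.

Counting edges: G1 has 15 edge(s); G2 has 14 edge(s).
Edge count is an isomorphism invariant (a bijection on vertices induces a bijection on edges), so differing edge counts rule out isomorphism.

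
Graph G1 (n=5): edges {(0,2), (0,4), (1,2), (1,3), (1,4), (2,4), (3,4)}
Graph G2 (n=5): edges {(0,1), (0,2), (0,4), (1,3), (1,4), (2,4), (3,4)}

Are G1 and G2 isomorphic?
Yes, isomorphic

The graphs are isomorphic.
One valid mapping φ: V(G1) → V(G2): 0→2, 1→1, 2→0, 3→3, 4→4

Verify φ preserves adjacency — for each edge of G1, its image is an edge of G2:
  (0,2) → (φ(0),φ(2)) = (0,2) ∈ E(G2) ✓
  (0,4) → (φ(0),φ(4)) = (2,4) ∈ E(G2) ✓
  (1,2) → (φ(1),φ(2)) = (0,1) ∈ E(G2) ✓
  (1,3) → (φ(1),φ(3)) = (1,3) ∈ E(G2) ✓
  (1,4) → (φ(1),φ(4)) = (1,4) ∈ E(G2) ✓
  (2,4) → (φ(2),φ(4)) = (0,4) ∈ E(G2) ✓
  (3,4) → (φ(3),φ(4)) = (3,4) ∈ E(G2) ✓
All 7 edges of G1 map to edges of G2, and |E(G1)| = |E(G2)| = 7, so φ is a bijection on edges as well as vertices. Hence G1 ≅ G2.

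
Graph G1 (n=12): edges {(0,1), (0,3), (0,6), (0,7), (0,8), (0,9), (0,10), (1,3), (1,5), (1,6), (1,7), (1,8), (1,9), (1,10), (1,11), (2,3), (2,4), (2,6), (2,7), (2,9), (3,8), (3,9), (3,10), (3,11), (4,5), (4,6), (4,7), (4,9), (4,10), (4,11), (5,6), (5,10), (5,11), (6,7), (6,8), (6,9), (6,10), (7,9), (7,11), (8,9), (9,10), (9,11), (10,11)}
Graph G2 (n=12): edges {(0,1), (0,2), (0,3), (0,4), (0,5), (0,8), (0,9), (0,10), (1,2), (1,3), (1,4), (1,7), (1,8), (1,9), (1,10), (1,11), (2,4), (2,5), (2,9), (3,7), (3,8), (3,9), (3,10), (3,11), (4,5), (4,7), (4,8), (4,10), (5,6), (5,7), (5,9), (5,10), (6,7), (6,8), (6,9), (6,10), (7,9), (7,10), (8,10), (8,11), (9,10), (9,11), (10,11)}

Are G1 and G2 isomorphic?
Yes, isomorphic

The graphs are isomorphic.
One valid mapping φ: V(G1) → V(G2): 0→3, 1→1, 2→6, 3→8, 4→5, 5→2, 6→9, 7→7, 8→11, 9→10, 10→0, 11→4

Verify φ preserves adjacency — for each edge of G1, its image is an edge of G2:
  (0,1) → (φ(0),φ(1)) = (1,3) ∈ E(G2) ✓
  (0,3) → (φ(0),φ(3)) = (3,8) ∈ E(G2) ✓
  (0,6) → (φ(0),φ(6)) = (3,9) ∈ E(G2) ✓
  (0,7) → (φ(0),φ(7)) = (3,7) ∈ E(G2) ✓
  (0,8) → (φ(0),φ(8)) = (3,11) ∈ E(G2) ✓
  (0,9) → (φ(0),φ(9)) = (3,10) ∈ E(G2) ✓
  (0,10) → (φ(0),φ(10)) = (0,3) ∈ E(G2) ✓
  (1,3) → (φ(1),φ(3)) = (1,8) ∈ E(G2) ✓
  (1,5) → (φ(1),φ(5)) = (1,2) ∈ E(G2) ✓
  (1,6) → (φ(1),φ(6)) = (1,9) ∈ E(G2) ✓
  (1,7) → (φ(1),φ(7)) = (1,7) ∈ E(G2) ✓
  (1,8) → (φ(1),φ(8)) = (1,11) ∈ E(G2) ✓
  (1,9) → (φ(1),φ(9)) = (1,10) ∈ E(G2) ✓
  (1,10) → (φ(1),φ(10)) = (0,1) ∈ E(G2) ✓
  (1,11) → (φ(1),φ(11)) = (1,4) ∈ E(G2) ✓
  (2,3) → (φ(2),φ(3)) = (6,8) ∈ E(G2) ✓
  (2,4) → (φ(2),φ(4)) = (5,6) ∈ E(G2) ✓
  (2,6) → (φ(2),φ(6)) = (6,9) ∈ E(G2) ✓
  (2,7) → (φ(2),φ(7)) = (6,7) ∈ E(G2) ✓
  (2,9) → (φ(2),φ(9)) = (6,10) ∈ E(G2) ✓
  (3,8) → (φ(3),φ(8)) = (8,11) ∈ E(G2) ✓
  (3,9) → (φ(3),φ(9)) = (8,10) ∈ E(G2) ✓
  (3,10) → (φ(3),φ(10)) = (0,8) ∈ E(G2) ✓
  (3,11) → (φ(3),φ(11)) = (4,8) ∈ E(G2) ✓
  (4,5) → (φ(4),φ(5)) = (2,5) ∈ E(G2) ✓
  (4,6) → (φ(4),φ(6)) = (5,9) ∈ E(G2) ✓
  (4,7) → (φ(4),φ(7)) = (5,7) ∈ E(G2) ✓
  (4,9) → (φ(4),φ(9)) = (5,10) ∈ E(G2) ✓
  (4,10) → (φ(4),φ(10)) = (0,5) ∈ E(G2) ✓
  (4,11) → (φ(4),φ(11)) = (4,5) ∈ E(G2) ✓
  (5,6) → (φ(5),φ(6)) = (2,9) ∈ E(G2) ✓
  (5,10) → (φ(5),φ(10)) = (0,2) ∈ E(G2) ✓
  (5,11) → (φ(5),φ(11)) = (2,4) ∈ E(G2) ✓
  (6,7) → (φ(6),φ(7)) = (7,9) ∈ E(G2) ✓
  (6,8) → (φ(6),φ(8)) = (9,11) ∈ E(G2) ✓
  (6,9) → (φ(6),φ(9)) = (9,10) ∈ E(G2) ✓
  (6,10) → (φ(6),φ(10)) = (0,9) ∈ E(G2) ✓
  (7,9) → (φ(7),φ(9)) = (7,10) ∈ E(G2) ✓
  (7,11) → (φ(7),φ(11)) = (4,7) ∈ E(G2) ✓
  (8,9) → (φ(8),φ(9)) = (10,11) ∈ E(G2) ✓
  (9,10) → (φ(9),φ(10)) = (0,10) ∈ E(G2) ✓
  (9,11) → (φ(9),φ(11)) = (4,10) ∈ E(G2) ✓
  (10,11) → (φ(10),φ(11)) = (0,4) ∈ E(G2) ✓
All 43 edges of G1 map to edges of G2, and |E(G1)| = |E(G2)| = 43, so φ is a bijection on edges as well as vertices. Hence G1 ≅ G2.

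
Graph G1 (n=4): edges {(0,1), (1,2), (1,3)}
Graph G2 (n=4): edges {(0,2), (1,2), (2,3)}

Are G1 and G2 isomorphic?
Yes, isomorphic

The graphs are isomorphic.
One valid mapping φ: V(G1) → V(G2): 0→1, 1→2, 2→0, 3→3

Verify φ preserves adjacency — for each edge of G1, its image is an edge of G2:
  (0,1) → (φ(0),φ(1)) = (1,2) ∈ E(G2) ✓
  (1,2) → (φ(1),φ(2)) = (0,2) ∈ E(G2) ✓
  (1,3) → (φ(1),φ(3)) = (2,3) ∈ E(G2) ✓
All 3 edges of G1 map to edges of G2, and |E(G1)| = |E(G2)| = 3, so φ is a bijection on edges as well as vertices. Hence G1 ≅ G2.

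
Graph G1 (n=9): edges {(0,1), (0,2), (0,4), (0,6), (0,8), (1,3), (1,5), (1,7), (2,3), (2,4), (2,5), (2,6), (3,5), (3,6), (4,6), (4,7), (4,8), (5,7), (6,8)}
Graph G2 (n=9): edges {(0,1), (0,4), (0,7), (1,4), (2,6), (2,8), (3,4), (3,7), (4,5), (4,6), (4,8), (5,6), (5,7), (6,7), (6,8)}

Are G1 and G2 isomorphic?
No, not isomorphic

The graphs are NOT isomorphic.

Degrees in G1: deg(0)=5, deg(1)=4, deg(2)=5, deg(3)=4, deg(4)=5, deg(5)=4, deg(6)=5, deg(7)=3, deg(8)=3.
Sorted degree sequence of G1: [5, 5, 5, 5, 4, 4, 4, 3, 3].
Degrees in G2: deg(0)=3, deg(1)=2, deg(2)=2, deg(3)=2, deg(4)=6, deg(5)=3, deg(6)=5, deg(7)=4, deg(8)=3.
Sorted degree sequence of G2: [6, 5, 4, 3, 3, 3, 2, 2, 2].
The (sorted) degree sequence is an isomorphism invariant, so since G1 and G2 have different degree sequences they cannot be isomorphic.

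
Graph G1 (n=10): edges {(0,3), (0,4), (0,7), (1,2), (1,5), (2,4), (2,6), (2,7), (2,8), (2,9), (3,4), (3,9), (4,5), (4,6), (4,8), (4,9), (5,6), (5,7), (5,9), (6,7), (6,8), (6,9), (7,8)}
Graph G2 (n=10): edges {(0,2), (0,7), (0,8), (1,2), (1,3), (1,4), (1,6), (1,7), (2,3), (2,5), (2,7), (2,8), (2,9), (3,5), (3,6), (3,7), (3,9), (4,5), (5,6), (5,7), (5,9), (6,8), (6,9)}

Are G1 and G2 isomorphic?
Yes, isomorphic

The graphs are isomorphic.
One valid mapping φ: V(G1) → V(G2): 0→8, 1→4, 2→5, 3→0, 4→2, 5→1, 6→3, 7→6, 8→9, 9→7

Verify φ preserves adjacency — for each edge of G1, its image is an edge of G2:
  (0,3) → (φ(0),φ(3)) = (0,8) ∈ E(G2) ✓
  (0,4) → (φ(0),φ(4)) = (2,8) ∈ E(G2) ✓
  (0,7) → (φ(0),φ(7)) = (6,8) ∈ E(G2) ✓
  (1,2) → (φ(1),φ(2)) = (4,5) ∈ E(G2) ✓
  (1,5) → (φ(1),φ(5)) = (1,4) ∈ E(G2) ✓
  (2,4) → (φ(2),φ(4)) = (2,5) ∈ E(G2) ✓
  (2,6) → (φ(2),φ(6)) = (3,5) ∈ E(G2) ✓
  (2,7) → (φ(2),φ(7)) = (5,6) ∈ E(G2) ✓
  (2,8) → (φ(2),φ(8)) = (5,9) ∈ E(G2) ✓
  (2,9) → (φ(2),φ(9)) = (5,7) ∈ E(G2) ✓
  (3,4) → (φ(3),φ(4)) = (0,2) ∈ E(G2) ✓
  (3,9) → (φ(3),φ(9)) = (0,7) ∈ E(G2) ✓
  (4,5) → (φ(4),φ(5)) = (1,2) ∈ E(G2) ✓
  (4,6) → (φ(4),φ(6)) = (2,3) ∈ E(G2) ✓
  (4,8) → (φ(4),φ(8)) = (2,9) ∈ E(G2) ✓
  (4,9) → (φ(4),φ(9)) = (2,7) ∈ E(G2) ✓
  (5,6) → (φ(5),φ(6)) = (1,3) ∈ E(G2) ✓
  (5,7) → (φ(5),φ(7)) = (1,6) ∈ E(G2) ✓
  (5,9) → (φ(5),φ(9)) = (1,7) ∈ E(G2) ✓
  (6,7) → (φ(6),φ(7)) = (3,6) ∈ E(G2) ✓
  (6,8) → (φ(6),φ(8)) = (3,9) ∈ E(G2) ✓
  (6,9) → (φ(6),φ(9)) = (3,7) ∈ E(G2) ✓
  (7,8) → (φ(7),φ(8)) = (6,9) ∈ E(G2) ✓
All 23 edges of G1 map to edges of G2, and |E(G1)| = |E(G2)| = 23, so φ is a bijection on edges as well as vertices. Hence G1 ≅ G2.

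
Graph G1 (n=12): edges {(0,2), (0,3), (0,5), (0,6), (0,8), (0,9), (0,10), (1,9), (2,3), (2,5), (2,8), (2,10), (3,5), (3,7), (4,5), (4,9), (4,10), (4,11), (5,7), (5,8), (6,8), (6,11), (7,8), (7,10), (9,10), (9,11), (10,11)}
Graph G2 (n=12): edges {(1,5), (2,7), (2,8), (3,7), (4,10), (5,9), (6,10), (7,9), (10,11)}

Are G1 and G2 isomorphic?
No, not isomorphic

The graphs are NOT isomorphic.

Connected components of G1: 1 component(s) with vertex sets [[0, 1, 2, 3, 4, 5, 6, 7, 8, 9, 10, 11]], sizes [12].
Connected components of G2: 3 component(s) with vertex sets [[0], [4, 6, 10, 11], [1, 2, 3, 5, 7, 8, 9]], sizes [1, 4, 7].
The number of connected components (and the multiset of component sizes) is an isomorphism invariant — an isomorphism maps each component of G1 bijectively onto a component of G2. Since G1 has 1 component(s) and G2 has 3, they cannot be isomorphic.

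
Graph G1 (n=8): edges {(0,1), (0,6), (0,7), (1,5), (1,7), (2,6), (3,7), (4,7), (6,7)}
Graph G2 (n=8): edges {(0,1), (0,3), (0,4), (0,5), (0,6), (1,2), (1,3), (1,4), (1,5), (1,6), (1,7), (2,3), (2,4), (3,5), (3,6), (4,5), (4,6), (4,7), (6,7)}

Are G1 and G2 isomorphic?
No, not isomorphic

The graphs are NOT isomorphic.

Counting triangles (3-cliques): G1 has 2, G2 has 17.
Triangle count is an isomorphism invariant, so differing triangle counts rule out isomorphism.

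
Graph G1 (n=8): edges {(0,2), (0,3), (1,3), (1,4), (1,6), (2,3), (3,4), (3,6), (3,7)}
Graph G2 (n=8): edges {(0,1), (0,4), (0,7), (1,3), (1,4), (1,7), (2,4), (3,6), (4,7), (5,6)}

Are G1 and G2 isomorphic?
No, not isomorphic

The graphs are NOT isomorphic.

Degrees in G1: deg(0)=2, deg(1)=3, deg(2)=2, deg(3)=6, deg(4)=2, deg(5)=0, deg(6)=2, deg(7)=1.
Sorted degree sequence of G1: [6, 3, 2, 2, 2, 2, 1, 0].
Degrees in G2: deg(0)=3, deg(1)=4, deg(2)=1, deg(3)=2, deg(4)=4, deg(5)=1, deg(6)=2, deg(7)=3.
Sorted degree sequence of G2: [4, 4, 3, 3, 2, 2, 1, 1].
The (sorted) degree sequence is an isomorphism invariant, so since G1 and G2 have different degree sequences they cannot be isomorphic.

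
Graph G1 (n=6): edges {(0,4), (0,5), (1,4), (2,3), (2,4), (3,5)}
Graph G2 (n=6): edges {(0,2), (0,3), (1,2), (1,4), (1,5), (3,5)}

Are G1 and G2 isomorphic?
Yes, isomorphic

The graphs are isomorphic.
One valid mapping φ: V(G1) → V(G2): 0→2, 1→4, 2→5, 3→3, 4→1, 5→0

Verify φ preserves adjacency — for each edge of G1, its image is an edge of G2:
  (0,4) → (φ(0),φ(4)) = (1,2) ∈ E(G2) ✓
  (0,5) → (φ(0),φ(5)) = (0,2) ∈ E(G2) ✓
  (1,4) → (φ(1),φ(4)) = (1,4) ∈ E(G2) ✓
  (2,3) → (φ(2),φ(3)) = (3,5) ∈ E(G2) ✓
  (2,4) → (φ(2),φ(4)) = (1,5) ∈ E(G2) ✓
  (3,5) → (φ(3),φ(5)) = (0,3) ∈ E(G2) ✓
All 6 edges of G1 map to edges of G2, and |E(G1)| = |E(G2)| = 6, so φ is a bijection on edges as well as vertices. Hence G1 ≅ G2.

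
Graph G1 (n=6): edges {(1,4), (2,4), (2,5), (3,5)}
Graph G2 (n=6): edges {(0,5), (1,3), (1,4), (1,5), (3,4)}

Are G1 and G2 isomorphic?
No, not isomorphic

The graphs are NOT isomorphic.

Counting triangles (3-cliques): G1 has 0, G2 has 1.
Triangle count is an isomorphism invariant, so differing triangle counts rule out isomorphism.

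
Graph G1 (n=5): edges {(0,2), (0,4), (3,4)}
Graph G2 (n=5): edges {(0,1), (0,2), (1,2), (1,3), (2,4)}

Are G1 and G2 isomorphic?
No, not isomorphic

The graphs are NOT isomorphic.

Connected components of G1: 2 component(s) with vertex sets [[1], [0, 2, 3, 4]], sizes [1, 4].
Connected components of G2: 1 component(s) with vertex sets [[0, 1, 2, 3, 4]], sizes [5].
The number of connected components (and the multiset of component sizes) is an isomorphism invariant — an isomorphism maps each component of G1 bijectively onto a component of G2. Since G1 has 2 component(s) and G2 has 1, they cannot be isomorphic.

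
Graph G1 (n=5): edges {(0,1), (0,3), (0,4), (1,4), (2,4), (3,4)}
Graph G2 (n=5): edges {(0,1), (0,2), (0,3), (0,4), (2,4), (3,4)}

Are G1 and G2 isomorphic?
Yes, isomorphic

The graphs are isomorphic.
One valid mapping φ: V(G1) → V(G2): 0→4, 1→3, 2→1, 3→2, 4→0

Verify φ preserves adjacency — for each edge of G1, its image is an edge of G2:
  (0,1) → (φ(0),φ(1)) = (3,4) ∈ E(G2) ✓
  (0,3) → (φ(0),φ(3)) = (2,4) ∈ E(G2) ✓
  (0,4) → (φ(0),φ(4)) = (0,4) ∈ E(G2) ✓
  (1,4) → (φ(1),φ(4)) = (0,3) ∈ E(G2) ✓
  (2,4) → (φ(2),φ(4)) = (0,1) ∈ E(G2) ✓
  (3,4) → (φ(3),φ(4)) = (0,2) ∈ E(G2) ✓
All 6 edges of G1 map to edges of G2, and |E(G1)| = |E(G2)| = 6, so φ is a bijection on edges as well as vertices. Hence G1 ≅ G2.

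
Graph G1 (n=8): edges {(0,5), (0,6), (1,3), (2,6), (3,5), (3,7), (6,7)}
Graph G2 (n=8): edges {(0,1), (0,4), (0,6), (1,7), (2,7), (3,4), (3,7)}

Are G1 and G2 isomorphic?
Yes, isomorphic

The graphs are isomorphic.
One valid mapping φ: V(G1) → V(G2): 0→4, 1→2, 2→6, 3→7, 4→5, 5→3, 6→0, 7→1

Verify φ preserves adjacency — for each edge of G1, its image is an edge of G2:
  (0,5) → (φ(0),φ(5)) = (3,4) ∈ E(G2) ✓
  (0,6) → (φ(0),φ(6)) = (0,4) ∈ E(G2) ✓
  (1,3) → (φ(1),φ(3)) = (2,7) ∈ E(G2) ✓
  (2,6) → (φ(2),φ(6)) = (0,6) ∈ E(G2) ✓
  (3,5) → (φ(3),φ(5)) = (3,7) ∈ E(G2) ✓
  (3,7) → (φ(3),φ(7)) = (1,7) ∈ E(G2) ✓
  (6,7) → (φ(6),φ(7)) = (0,1) ∈ E(G2) ✓
All 7 edges of G1 map to edges of G2, and |E(G1)| = |E(G2)| = 7, so φ is a bijection on edges as well as vertices. Hence G1 ≅ G2.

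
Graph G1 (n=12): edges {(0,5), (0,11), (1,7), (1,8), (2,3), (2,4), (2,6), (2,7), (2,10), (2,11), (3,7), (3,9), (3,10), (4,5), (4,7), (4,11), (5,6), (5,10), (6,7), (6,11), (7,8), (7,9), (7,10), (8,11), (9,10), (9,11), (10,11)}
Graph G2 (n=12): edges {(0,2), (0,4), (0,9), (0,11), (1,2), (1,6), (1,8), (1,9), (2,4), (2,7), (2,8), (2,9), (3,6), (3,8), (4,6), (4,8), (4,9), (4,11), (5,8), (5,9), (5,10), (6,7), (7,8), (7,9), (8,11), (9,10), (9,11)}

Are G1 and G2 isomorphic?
Yes, isomorphic

The graphs are isomorphic.
One valid mapping φ: V(G1) → V(G2): 0→3, 1→10, 2→2, 3→0, 4→7, 5→6, 6→1, 7→9, 8→5, 9→11, 10→4, 11→8

Verify φ preserves adjacency — for each edge of G1, its image is an edge of G2:
  (0,5) → (φ(0),φ(5)) = (3,6) ∈ E(G2) ✓
  (0,11) → (φ(0),φ(11)) = (3,8) ∈ E(G2) ✓
  (1,7) → (φ(1),φ(7)) = (9,10) ∈ E(G2) ✓
  (1,8) → (φ(1),φ(8)) = (5,10) ∈ E(G2) ✓
  (2,3) → (φ(2),φ(3)) = (0,2) ∈ E(G2) ✓
  (2,4) → (φ(2),φ(4)) = (2,7) ∈ E(G2) ✓
  (2,6) → (φ(2),φ(6)) = (1,2) ∈ E(G2) ✓
  (2,7) → (φ(2),φ(7)) = (2,9) ∈ E(G2) ✓
  (2,10) → (φ(2),φ(10)) = (2,4) ∈ E(G2) ✓
  (2,11) → (φ(2),φ(11)) = (2,8) ∈ E(G2) ✓
  (3,7) → (φ(3),φ(7)) = (0,9) ∈ E(G2) ✓
  (3,9) → (φ(3),φ(9)) = (0,11) ∈ E(G2) ✓
  (3,10) → (φ(3),φ(10)) = (0,4) ∈ E(G2) ✓
  (4,5) → (φ(4),φ(5)) = (6,7) ∈ E(G2) ✓
  (4,7) → (φ(4),φ(7)) = (7,9) ∈ E(G2) ✓
  (4,11) → (φ(4),φ(11)) = (7,8) ∈ E(G2) ✓
  (5,6) → (φ(5),φ(6)) = (1,6) ∈ E(G2) ✓
  (5,10) → (φ(5),φ(10)) = (4,6) ∈ E(G2) ✓
  (6,7) → (φ(6),φ(7)) = (1,9) ∈ E(G2) ✓
  (6,11) → (φ(6),φ(11)) = (1,8) ∈ E(G2) ✓
  (7,8) → (φ(7),φ(8)) = (5,9) ∈ E(G2) ✓
  (7,9) → (φ(7),φ(9)) = (9,11) ∈ E(G2) ✓
  (7,10) → (φ(7),φ(10)) = (4,9) ∈ E(G2) ✓
  (8,11) → (φ(8),φ(11)) = (5,8) ∈ E(G2) ✓
  (9,10) → (φ(9),φ(10)) = (4,11) ∈ E(G2) ✓
  (9,11) → (φ(9),φ(11)) = (8,11) ∈ E(G2) ✓
  (10,11) → (φ(10),φ(11)) = (4,8) ∈ E(G2) ✓
All 27 edges of G1 map to edges of G2, and |E(G1)| = |E(G2)| = 27, so φ is a bijection on edges as well as vertices. Hence G1 ≅ G2.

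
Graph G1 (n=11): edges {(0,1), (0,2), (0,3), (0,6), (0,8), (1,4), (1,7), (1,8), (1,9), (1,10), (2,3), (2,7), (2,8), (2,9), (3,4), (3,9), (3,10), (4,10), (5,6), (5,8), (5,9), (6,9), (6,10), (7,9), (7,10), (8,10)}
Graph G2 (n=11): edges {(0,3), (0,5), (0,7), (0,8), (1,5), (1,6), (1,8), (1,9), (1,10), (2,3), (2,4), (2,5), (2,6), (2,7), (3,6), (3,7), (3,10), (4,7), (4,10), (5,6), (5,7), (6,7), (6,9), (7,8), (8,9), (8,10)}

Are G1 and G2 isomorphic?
No, not isomorphic

The graphs are NOT isomorphic.

Counting triangles (3-cliques): G1 has 11, G2 has 15.
Triangle count is an isomorphism invariant, so differing triangle counts rule out isomorphism.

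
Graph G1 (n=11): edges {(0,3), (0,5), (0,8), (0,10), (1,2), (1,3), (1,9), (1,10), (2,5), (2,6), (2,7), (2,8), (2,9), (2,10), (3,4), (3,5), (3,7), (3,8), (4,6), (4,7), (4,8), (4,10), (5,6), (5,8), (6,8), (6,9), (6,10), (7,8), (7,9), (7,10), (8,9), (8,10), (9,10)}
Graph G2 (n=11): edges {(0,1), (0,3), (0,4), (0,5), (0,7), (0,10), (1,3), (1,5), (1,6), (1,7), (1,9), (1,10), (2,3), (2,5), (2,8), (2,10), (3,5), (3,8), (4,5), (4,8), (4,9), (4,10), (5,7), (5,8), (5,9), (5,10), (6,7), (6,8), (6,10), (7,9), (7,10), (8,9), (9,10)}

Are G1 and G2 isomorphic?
Yes, isomorphic

The graphs are isomorphic.
One valid mapping φ: V(G1) → V(G2): 0→2, 1→6, 2→1, 3→8, 4→4, 5→3, 6→0, 7→9, 8→5, 9→7, 10→10

Verify φ preserves adjacency — for each edge of G1, its image is an edge of G2:
  (0,3) → (φ(0),φ(3)) = (2,8) ∈ E(G2) ✓
  (0,5) → (φ(0),φ(5)) = (2,3) ∈ E(G2) ✓
  (0,8) → (φ(0),φ(8)) = (2,5) ∈ E(G2) ✓
  (0,10) → (φ(0),φ(10)) = (2,10) ∈ E(G2) ✓
  (1,2) → (φ(1),φ(2)) = (1,6) ∈ E(G2) ✓
  (1,3) → (φ(1),φ(3)) = (6,8) ∈ E(G2) ✓
  (1,9) → (φ(1),φ(9)) = (6,7) ∈ E(G2) ✓
  (1,10) → (φ(1),φ(10)) = (6,10) ∈ E(G2) ✓
  (2,5) → (φ(2),φ(5)) = (1,3) ∈ E(G2) ✓
  (2,6) → (φ(2),φ(6)) = (0,1) ∈ E(G2) ✓
  (2,7) → (φ(2),φ(7)) = (1,9) ∈ E(G2) ✓
  (2,8) → (φ(2),φ(8)) = (1,5) ∈ E(G2) ✓
  (2,9) → (φ(2),φ(9)) = (1,7) ∈ E(G2) ✓
  (2,10) → (φ(2),φ(10)) = (1,10) ∈ E(G2) ✓
  (3,4) → (φ(3),φ(4)) = (4,8) ∈ E(G2) ✓
  (3,5) → (φ(3),φ(5)) = (3,8) ∈ E(G2) ✓
  (3,7) → (φ(3),φ(7)) = (8,9) ∈ E(G2) ✓
  (3,8) → (φ(3),φ(8)) = (5,8) ∈ E(G2) ✓
  (4,6) → (φ(4),φ(6)) = (0,4) ∈ E(G2) ✓
  (4,7) → (φ(4),φ(7)) = (4,9) ∈ E(G2) ✓
  (4,8) → (φ(4),φ(8)) = (4,5) ∈ E(G2) ✓
  (4,10) → (φ(4),φ(10)) = (4,10) ∈ E(G2) ✓
  (5,6) → (φ(5),φ(6)) = (0,3) ∈ E(G2) ✓
  (5,8) → (φ(5),φ(8)) = (3,5) ∈ E(G2) ✓
  (6,8) → (φ(6),φ(8)) = (0,5) ∈ E(G2) ✓
  (6,9) → (φ(6),φ(9)) = (0,7) ∈ E(G2) ✓
  (6,10) → (φ(6),φ(10)) = (0,10) ∈ E(G2) ✓
  (7,8) → (φ(7),φ(8)) = (5,9) ∈ E(G2) ✓
  (7,9) → (φ(7),φ(9)) = (7,9) ∈ E(G2) ✓
  (7,10) → (φ(7),φ(10)) = (9,10) ∈ E(G2) ✓
  (8,9) → (φ(8),φ(9)) = (5,7) ∈ E(G2) ✓
  (8,10) → (φ(8),φ(10)) = (5,10) ∈ E(G2) ✓
  (9,10) → (φ(9),φ(10)) = (7,10) ∈ E(G2) ✓
All 33 edges of G1 map to edges of G2, and |E(G1)| = |E(G2)| = 33, so φ is a bijection on edges as well as vertices. Hence G1 ≅ G2.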